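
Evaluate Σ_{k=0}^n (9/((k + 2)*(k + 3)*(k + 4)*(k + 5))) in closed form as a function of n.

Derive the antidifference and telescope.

S(n) = (n**3 + 12*n**2 + 47*n + 36)/(8*(n**3 + 12*n**2 + 47*n + 60))

t_(k+1)/t_k = (k + 2)/(k + 6).
Factor: A=k + 2; B=k + 6; C=1.
Set up (k + 2)·f(k+1) − (k + 5)·f(k) − (1) = 0.
d = 3 from the (1,1,0) case.
Solve for f: f(k) = k*(k**2 + 9*k + 26)/72 (degree 3 ≤ 3).
So s_k = (B(k−1)f/C)·t_k = (k*(k + 5)*(k**2 + 9*k + 26)/72)·t_k = k*(k**2 + 9*k + 26)/(8*(k + 2)*(k + 3)*(k + 4)).
s_(k+1) − s_k = 9/(k**4 + 14*k**3 + 71*k**2 + 154*k + 120) = t_k.
Evaluate: s_(n+1) = (n**3 + 12*n**2 + 47*n + 36)/(8*(n**3 + 12*n**2 + 47*n + 60)); subtract s_(0) = 0 ⇒ S(n) = (n**3 + 12*n**2 + 47*n + 36)/(8*(n**3 + 12*n**2 + 47*n + 60)).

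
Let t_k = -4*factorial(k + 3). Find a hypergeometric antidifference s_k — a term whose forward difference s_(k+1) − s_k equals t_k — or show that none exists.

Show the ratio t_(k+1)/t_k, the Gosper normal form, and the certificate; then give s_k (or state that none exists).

not Gosper-summable; s_k does not exist

Ratio r(k) = k + 4.
Factor: A=k + 4; B=1; C=1.
f must satisfy (k + 4)·f(k+1) − (1)·f(k) = 1.
Degrees (1,0,0) ⇒ d ≤ -1.
deg f ≤ -1 is impossible — no certificate.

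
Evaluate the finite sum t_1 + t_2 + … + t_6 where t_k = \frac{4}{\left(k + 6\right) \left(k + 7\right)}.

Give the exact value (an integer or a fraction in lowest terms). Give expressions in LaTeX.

The ratio is (k + 6)/(k + 8).
Gosper form: A/B · C(k+1)/C(k) with A=k + 6, B=k + 8, C=1.
f must satisfy (k + 6)·f(k+1) − (k + 7)·f(k) = 1.
Bound: deg f ≤ 1.
Solve for f: f(k) = k/6 (degree 1 ≤ 1).
Certificate R = B(k−1)f/C = k*(k + 7)/6 gives s_k = 2*k/(3*(k + 6)).
Δs = 4/(k**2 + 13*k + 42), as required.
Telescoping: Σ = s_(7) − s_(1) = 14/39 − (2/21) = 24/91.

Σ = 24/91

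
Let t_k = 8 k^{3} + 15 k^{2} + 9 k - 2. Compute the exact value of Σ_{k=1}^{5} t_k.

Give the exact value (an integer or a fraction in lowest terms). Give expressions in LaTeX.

Ratio r(k) = (8*k**3 + 39*k**2 + 63*k + 30)/(8*k**3 + 15*k**2 + 9*k - 2).
Gosper form: A/B · C(k+1)/C(k) with A=1, B=1, C=k**3 + 15*k**2/8 + 9*k/8 - 1/4.
Set up (1)·f(k+1) − (1)·f(k) − (k**3 + 15*k**2/8 + 9*k/8 - 1/4) = 0.
d = 4 from the (0,0,3) case.
Coefficient equations give f(k) = k*(2*k**3 + k**2 - k - 4)/8.
Certificate R = B(k−1)f/C = k*(2*k**3 + k**2 - k - 4)/(8*k**3 + 15*k**2 + 9*k - 2) gives s_k = k*(2*k**3 + k**2 - k - 4).
Δs = 8*k**3 + 15*k**2 + 9*k - 2, as required.
Evaluate s at k=6 and k=1: 2748 and -2; difference 2750.

Σ = 2750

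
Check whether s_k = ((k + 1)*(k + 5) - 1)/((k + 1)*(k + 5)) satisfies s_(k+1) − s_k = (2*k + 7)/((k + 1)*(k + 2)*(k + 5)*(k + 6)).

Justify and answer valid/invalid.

Valid: the claim telescopes to t_k.

s_(k+1) = ((k + 2)*(k + 6) - 1)/((k + 2)*(k + 6))
s_(k+1) − s_k = (2*k + 7)/(k**4 + 14*k**3 + 65*k**2 + 112*k + 60)
(s_(k+1) − s_k) − t_k = 0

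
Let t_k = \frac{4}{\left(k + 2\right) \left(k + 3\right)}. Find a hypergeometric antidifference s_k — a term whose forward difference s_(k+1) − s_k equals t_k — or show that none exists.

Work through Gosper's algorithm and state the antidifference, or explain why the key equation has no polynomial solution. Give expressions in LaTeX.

r(k) = (k + 2)/(k + 4) after simplifying.
Factor: A=k + 2; B=k + 4; C=1.
Solve (k + 2)·f(k+1) − (k + 3)·f(k) = 1.
From deg A=1, deg B=1, deg C=0: d=1.
A polynomial solution: f(k) = k/2.
Get s_k = R·t_k = 2*k/(k + 2) with R(k) = B(k−1)f(k)/C(k) = k*(k + 3)/2.
Δs = 4/(k**2 + 5*k + 6), as required.

s_k = \frac{2 k}{k + 2}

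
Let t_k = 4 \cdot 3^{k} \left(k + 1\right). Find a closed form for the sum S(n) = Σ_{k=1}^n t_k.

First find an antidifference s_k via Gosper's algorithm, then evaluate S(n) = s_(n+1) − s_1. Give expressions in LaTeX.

S(n) = 6 \cdot 3^{n} n + 3 \cdot 3^{n} - 3

Compute t_(k+1)/t_k: get 3*(k + 2)/(k + 1).
Factor: A=3; B=1; C=k + 1.
f must satisfy (3)·f(k+1) − (1)·f(k) = k + 1.
From deg A=0, deg B=0, deg C=1: d=1.
A polynomial solution: f(k) = (2*k - 1)/4.
Get s_k = R·t_k = 3**k*(2*k - 1) with R(k) = B(k−1)f(k)/C(k) = (2*k - 1)/(4*(k + 1)).
s_(k+1) − s_k = 4*3**k*(k + 1) = t_k.
Σ_(k=1)^n t_k = s_(n+1) − s_(1) = (3**(n + 1)*(2*n + 1)) − (3), i.e. 6*3**n*n + 3*3**n - 3.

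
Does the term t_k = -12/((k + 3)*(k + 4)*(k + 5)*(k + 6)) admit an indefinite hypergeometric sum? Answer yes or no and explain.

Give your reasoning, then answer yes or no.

Yes. s_k = k*(-k**2 - 12*k - 47)/(15*(k + 3)*(k + 4)*(k + 5)).

t_(k+1)/t_k = (k + 3)/(k + 7).
Normal form (A,B,C) = (k + 3, k + 7, 1).
f must satisfy (k + 3)·f(k+1) − (k + 6)·f(k) = 1.
d = 3 from the (1,1,0) case.
A polynomial solution: f(k) = k*(k**2 + 12*k + 47)/180.
Get s_k = R·t_k = k*(-k**2 - 12*k - 47)/(15*(k + 3)*(k + 4)*(k + 5)) with R(k) = B(k−1)f(k)/C(k) = k*(k + 6)*(k**2 + 12*k + 47)/180.
Check: Δs_k = -12/(k**4 + 18*k**3 + 119*k**2 + 342*k + 360). ✓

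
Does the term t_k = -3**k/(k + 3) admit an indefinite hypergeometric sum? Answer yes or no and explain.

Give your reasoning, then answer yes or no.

r(k) = 3*(k + 3)/(k + 4) after simplifying.
So A=3*k + 9 and B=k + 4, with C=1.
Need (3*k + 9)·f(k+1) − (k + 3)·f(k) = 1.
d = -1 from the (1,1,0) case.
deg f ≤ -1 is impossible — no certificate.

No. Not Gosper-summable.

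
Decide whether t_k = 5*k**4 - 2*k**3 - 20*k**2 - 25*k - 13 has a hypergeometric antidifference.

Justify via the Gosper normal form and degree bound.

Yes. s_k = k*(k**4 - 3*k**3 - 4*k**2 - 3*k - 4).

Compute t_(k+1)/t_k: get (5*k**4 + 18*k**3 + 4*k**2 - 51*k - 55)/(5*k**4 - 2*k**3 - 20*k**2 - 25*k - 13).
Gosper form: A/B · C(k+1)/C(k) with A=1, B=1, C=k**4 - 2*k**3/5 - 4*k**2 - 5*k - 13/5.
Solve (1)·f(k+1) − (1)·f(k) = k**4 - 2*k**3/5 - 4*k**2 - 5*k - 13/5.
Degrees (0,0,4) ⇒ d ≤ 5.
Match coefficients ⇒ f(k) = k*(k**4 - 3*k**3 - 4*k**2 - 3*k - 4)/5.
So s_k = (B(k−1)f/C)·t_k = (k*(k**4 - 3*k**3 - 4*k**2 - 3*k - 4)/(5*k**4 - 2*k**3 - 20*k**2 - 25*k - 13))·t_k = k*(k**4 - 3*k**3 - 4*k**2 - 3*k - 4).
s_(k+1) − s_k = 5*k**4 - 2*k**3 - 20*k**2 - 25*k - 13 = t_k.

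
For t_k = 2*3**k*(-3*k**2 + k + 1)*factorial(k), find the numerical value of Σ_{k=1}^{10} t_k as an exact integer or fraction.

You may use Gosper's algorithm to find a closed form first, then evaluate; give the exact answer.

Σ = -127280544652806

Compute t_(k+1)/t_k: get 3*(k + 1)*(k - 3*(k + 1)**2 + 2)/(-3*k**2 + k + 1).
Normal form (A,B,C) = (3*k + 3, 1, k**2 - k/3 - 1/3).
Set up (3*k + 3)·f(k+1) − (1)·f(k) − (k**2 - k/3 - 1/3) = 0.
d = 1 from the (1,0,2) case.
Match coefficients ⇒ f(k) = (k - 2)/3.
R(k) = B(k−1)·f(k)/C(k) = (k - 2)/(3*k**2 - k - 1); s_k = R·t_k = -2*3**k*(k - 2)*factorial(k).
Verify: 2*3**k*(-3*k**2 + k + 1)*factorial(k) matches t_k.
Telescoping: Σ = s_(11) − s_(1) = -127280544652800 − (6) = -127280544652806.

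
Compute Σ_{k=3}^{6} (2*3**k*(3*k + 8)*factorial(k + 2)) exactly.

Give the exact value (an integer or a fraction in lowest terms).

Σ = 1587230640

The ratio is 3*(k + 3)*(3*k + 11)/(3*k + 8).
Normal form (A,B,C) = (3*k + 9, 1, k + 8/3).
Key eq: (3*k + 9)·f(k+1) = (1)·f(k) + (k + 8/3).
Degrees (1,0,1) ⇒ d ≤ 0.
Match coefficients ⇒ f(k) = 1/3.
R(k) = B(k−1)·f(k)/C(k) = 1/(3*k + 8); s_k = R·t_k = 2*3**k*factorial(k + 2).
Δs = 2*3**k*(3*k + 8)*factorial(k + 2), as required.
Σ_(k=3)^(6) t_k = s_(7) − s_(3) = 1587237120 − (6480) = 1587230640.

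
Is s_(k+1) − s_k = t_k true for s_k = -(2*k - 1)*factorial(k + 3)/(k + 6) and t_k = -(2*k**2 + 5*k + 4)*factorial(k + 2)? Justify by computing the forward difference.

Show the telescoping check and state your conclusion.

s_(k+1) = -(2*k + 1)*factorial(k + 4)/(k + 7)
s_(k+1) − s_k = -(2*k**3 + 19*k**2 + 45*k + 31)*factorial(k + 3)/((k + 6)*(k + 7))
(s_(k+1) − s_k) − t_k = 3*(2*k**3 + 17*k**2 + 32*k + 25)*factorial(k + 2)/((k + 6)*(k + 7))

Invalid: residual 3*(2*k**3 + 17*k**2 + 32*k + 25)*factorial(k + 2)/((k + 6)*(k + 7)) ≠ 0.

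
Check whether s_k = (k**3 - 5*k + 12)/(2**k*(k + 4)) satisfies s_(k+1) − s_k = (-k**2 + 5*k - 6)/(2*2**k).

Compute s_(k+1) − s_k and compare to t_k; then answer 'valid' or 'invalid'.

Invalid: residual (k**3 + k**2 - 20*k + 32)/(2*2**k*(k**2 + 9*k + 20)) ≠ 0.

s_(k+1) = (-5*k + (k + 1)**3 + 7)/(2*2**k*(k + 5))
s_(k+1) − s_k = (-k**4 - 3*k**3 + 20*k**2 + 26*k - 88)/(2*2**k*(k**2 + 9*k + 20))
(s_(k+1) − s_k) − t_k = (k**3 + k**2 - 20*k + 32)/(2*2**k*(k**2 + 9*k + 20))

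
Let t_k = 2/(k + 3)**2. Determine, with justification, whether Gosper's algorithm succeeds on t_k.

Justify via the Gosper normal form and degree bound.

Compute t_(k+1)/t_k: get (k + 3)**2/(k + 4)**2.
Take A(k)=k**2 + 6*k + 9, B(k)=k**2 + 8*k + 16, C(k)=1.
Key eq: (k**2 + 6*k + 9)·f(k+1) = (k**2 + 6*k + 9)·f(k) + (1).
d = 0 from the (2,2,0) case.
Put f(k) = c0: A·f(k+1) − B(k−1)·f(k) − C = -1; need -1 = 0 — inconsistent ⇒ no f, not summable.

No — t_k has no hypergeometric antidifference.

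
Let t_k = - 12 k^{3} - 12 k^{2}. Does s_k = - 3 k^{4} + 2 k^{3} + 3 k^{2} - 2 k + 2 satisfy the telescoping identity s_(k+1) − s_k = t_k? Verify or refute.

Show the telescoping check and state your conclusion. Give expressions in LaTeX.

Valid — Δs_k = t_k.

s_(k+1) = -3*k**4 - 10*k**3 - 9*k**2 - 2*k + 2
s_(k+1) − s_k = 12*k**2*(-k - 1)
(s_(k+1) − s_k) − t_k = 0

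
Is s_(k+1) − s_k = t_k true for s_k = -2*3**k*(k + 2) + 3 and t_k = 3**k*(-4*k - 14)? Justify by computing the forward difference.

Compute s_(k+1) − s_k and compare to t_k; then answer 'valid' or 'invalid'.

s_(k+1) = 6*3**k*(-k - 3) + 3
s_(k+1) − s_k = 3**k*(-4*k - 14)
(s_(k+1) − s_k) − t_k = 0

valid; difference matches t_k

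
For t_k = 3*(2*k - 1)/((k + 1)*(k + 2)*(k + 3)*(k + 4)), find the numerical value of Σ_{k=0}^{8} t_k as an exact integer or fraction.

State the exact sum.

r(k) = (k + 1)*(2*k + 1)/((k + 5)*(2*k - 1)) after simplifying.
Normal form (A,B,C) = (k + 1, k + 5, k - 1/2).
Need (k + 1)·f(k+1) − (k + 4)·f(k) = k - 1/2.
deg f ≤ 3 (via 1,1,1).
Coefficient equations give f(k) = -k/2.
Get s_k = R·t_k = -3*k/((k + 1)*(k + 2)*(k + 3)) with R(k) = B(k−1)f(k)/C(k) = -k*(k + 4)/(2*k - 1).
Verify: 3*(2*k - 1)/(k**4 + 10*k**3 + 35*k**2 + 50*k + 24) matches t_k.
Evaluate s at k=9 and k=0: -9/440 and 0; difference -9/440.

Σ = -9/440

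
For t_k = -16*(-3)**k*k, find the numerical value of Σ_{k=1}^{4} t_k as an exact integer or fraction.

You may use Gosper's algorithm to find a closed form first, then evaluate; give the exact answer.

Σ = -4128

r(k) = -3 - 3/k after simplifying.
So A=-3 and B=1, with C=k.
Solve (-3)·f(k+1) − (1)·f(k) = k.
Bound: deg f ≤ 1.
Solving with deg f ≤ 1: f(k) = -(4*k - 3)/16.
R(k) = B(k−1)·f(k)/C(k) = -(4*k - 3)/(16*k); s_k = R·t_k = (-3)**k*(4*k - 3).
Δs = -16*(-3)**k*k, as required.
Sum = s_(5) − s_(1); s_(5) = -4131, s_(1) = -3 ⇒ -4128.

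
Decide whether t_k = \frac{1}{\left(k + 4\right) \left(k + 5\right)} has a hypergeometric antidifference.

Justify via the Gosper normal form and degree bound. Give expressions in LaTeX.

Ratio r(k) = (k + 4)/(k + 6).
Normal form (A,B,C) = (k + 4, k + 6, 1).
Solve (k + 4)·f(k+1) − (k + 5)·f(k) = 1.
Bound: deg f ≤ 1.
Solve for f: f(k) = k/4 (degree 1 ≤ 1).
Get s_k = R·t_k = k/(4*(k + 4)) with R(k) = B(k−1)f(k)/C(k) = k*(k + 5)/4.
Check: Δs_k = 1/(k**2 + 9*k + 20). ✓

Yes. s_k = \frac{k}{4 \left(k + 4\right)}.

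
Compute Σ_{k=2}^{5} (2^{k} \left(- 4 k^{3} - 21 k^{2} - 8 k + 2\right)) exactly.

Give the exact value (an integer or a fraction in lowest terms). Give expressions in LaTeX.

Σ = -47040

Compute t_(k+1)/t_k: get 2*(4*k**3 + 33*k**2 + 62*k + 31)/(4*k**3 + 21*k**2 + 8*k - 2).
So A=2 and B=1, with C=k**3 + 21*k**2/4 + 2*k - 1/2.
Need (2)·f(k+1) − (1)·f(k) = k**3 + 21*k**2/4 + 2*k - 1/2.
Degrees (0,0,3) ⇒ d ≤ 3.
Solving with deg f ≤ 3: f(k) = (4*k**3 - 3*k**2 - 4*k + 4)/4.
So s_k = (B(k−1)f/C)·t_k = ((4*k**3 - 3*k**2 - 4*k + 4)/(4*k**3 + 21*k**2 + 8*k - 2))·t_k = 2**k*(-4*k**3 + 3*k**2 + 4*k - 4).
Verify: 2**k*(-4*k**3 - 21*k**2 - 8*k + 2) matches t_k.
Telescoping: Σ = s_(6) − s_(2) = -47104 − (-64) = -47040.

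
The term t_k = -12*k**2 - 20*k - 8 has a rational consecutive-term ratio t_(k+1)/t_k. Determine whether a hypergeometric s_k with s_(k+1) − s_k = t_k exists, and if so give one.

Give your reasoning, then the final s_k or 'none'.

The ratio is (3*k**2 + 11*k + 10)/(3*k**2 + 5*k + 2).
A = 1, B = 1, C = k**2 + 5*k/3 + 2/3.
f must satisfy (1)·f(k+1) − (1)·f(k) = k**2 + 5*k/3 + 2/3.
d = 3 from the (0,0,2) case.
A polynomial solution: f(k) = k**2*(k + 1)/3.
So s_k = (B(k−1)f/C)·t_k = (k**2/(3*k + 2))·t_k = 4*k**2*(-k - 1).
s_(k+1) − s_k = -12*k**2 - 20*k - 8 = t_k.

s_k = 4*k**2*(-k - 1)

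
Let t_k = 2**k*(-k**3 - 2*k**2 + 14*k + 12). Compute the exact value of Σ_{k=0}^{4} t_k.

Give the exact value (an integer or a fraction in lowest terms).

t_(k+1)/t_k = 2*(k**3 + 5*k**2 - 7*k - 23)/(k**3 + 2*k**2 - 14*k - 12).
Factor: A=2; B=1; C=k**3 + 2*k**2 - 14*k - 12.
Need (2)·f(k+1) − (1)·f(k) = k**3 + 2*k**2 - 14*k - 12.
From deg A=0, deg B=0, deg C=3: d=3.
Coefficient equations give f(k) = k**3 - 4*k**2 - 4*k + 2.
R(k) = B(k−1)·f(k)/C(k) = (k**3 - 4*k**2 - 4*k + 2)/(k**3 + 2*k**2 - 14*k - 12); s_k = R·t_k = 2**k*(-k**3 + 4*k**2 + 4*k - 2).
s_(k+1) − s_k = 2**k*(-k**3 - 2*k**2 + 14*k + 12) = t_k.
Telescoping: Σ = s_(5) − s_(0) = -224 − (-2) = -222.

Σ = -222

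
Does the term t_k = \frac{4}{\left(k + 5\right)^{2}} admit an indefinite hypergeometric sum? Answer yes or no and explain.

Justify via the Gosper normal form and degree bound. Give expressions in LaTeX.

The ratio is (k + 5)**2/(k + 6)**2.
Normal form (A,B,C) = (k**2 + 10*k + 25, k**2 + 12*k + 36, 1).
Set up (k**2 + 10*k + 25)·f(k+1) − (k**2 + 10*k + 25)·f(k) − (1) = 0.
d = 0 from the (2,2,0) case.
Write f(k) = c0. Then LHS − RHS = -1, requiring -1 = 0: contradictory. No certificate.

No — the linear system for f has no solution.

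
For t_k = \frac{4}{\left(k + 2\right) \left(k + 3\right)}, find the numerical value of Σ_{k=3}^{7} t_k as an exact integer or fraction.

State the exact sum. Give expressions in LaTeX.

Σ = 2/5

t_(k+1)/t_k = (k + 2)/(k + 4).
Gosper form: A/B · C(k+1)/C(k) with A=k + 2, B=k + 4, C=1.
Solve (k + 2)·f(k+1) − (k + 3)·f(k) = 1.
deg f ≤ 1 (via 1,1,0).
A polynomial solution: f(k) = k/2.
R(k) = B(k−1)·f(k)/C(k) = k*(k + 3)/2; s_k = R·t_k = 2*k/(k + 2).
s_(k+1) − s_k = 4/(k**2 + 5*k + 6) = t_k.
Sum = s_(8) − s_(3); s_(8) = 8/5, s_(3) = 6/5 ⇒ 2/5.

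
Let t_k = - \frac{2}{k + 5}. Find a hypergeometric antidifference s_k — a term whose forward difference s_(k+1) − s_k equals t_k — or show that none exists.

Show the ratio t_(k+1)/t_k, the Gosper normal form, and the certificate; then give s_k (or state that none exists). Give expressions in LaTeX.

no hypergeometric antidifference exists

Compute t_(k+1)/t_k: get (k + 5)/(k + 6).
So A=k + 5 and B=k + 6, with C=1.
Key eq: (k + 5)·f(k+1) = (k + 5)·f(k) + (1).
d = 0 from the (1,1,0) case.
Generic f = c0 gives residual -1; -1 = 0 cannot hold, so t_k is not Gosper-summable.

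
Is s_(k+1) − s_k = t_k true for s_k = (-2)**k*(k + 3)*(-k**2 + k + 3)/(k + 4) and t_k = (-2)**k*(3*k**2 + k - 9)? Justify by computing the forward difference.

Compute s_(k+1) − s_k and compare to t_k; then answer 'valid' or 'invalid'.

Invalid: residual (-2)**k*(-3*k**3 - 14*k**2 + 6*k + 39)/(k**2 + 9*k + 20) ≠ 0.

s_(k+1) = (-2)**(k + 1)*(-k**3 - 5*k**2 - k + 12)/(k + 5)
s_(k+1) − s_k = (-2)**k*(3*k**4 + 25*k**3 + 46*k**2 - 55*k - 141)/(k**2 + 9*k + 20)
(s_(k+1) − s_k) − t_k = (-2)**k*(-3*k**3 - 14*k**2 + 6*k + 39)/(k**2 + 9*k + 20)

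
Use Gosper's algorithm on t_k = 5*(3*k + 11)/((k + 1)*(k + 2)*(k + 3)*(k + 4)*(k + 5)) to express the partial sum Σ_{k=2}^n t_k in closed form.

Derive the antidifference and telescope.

Step 1: r(k) = (k + 1)*(3*k + 14)/((k + 6)*(3*k + 11)).
Normal form (A,B,C) = (k + 1, k + 6, k + 11/3).
Set up (k + 1)·f(k+1) − (k + 5)·f(k) − (k + 11/3) = 0.
deg f ≤ 4 (via 1,1,1).
Coefficient equations give f(k) = k*(k + 3)*(k**2 + 7*k + 14)/24.
R(k) = B(k−1)·f(k)/C(k) = k*(k + 3)*(k + 5)*(k**2 + 7*k + 14)/(8*(3*k + 11)); s_k = R·t_k = 5*k*(k**2 + 7*k + 14)/(8*(k**3 + 7*k**2 + 14*k + 8)).
Δs = 5*(3*k + 11)/(k**5 + 15*k**4 + 85*k**3 + 225*k**2 + 274*k + 120), as required.
Σ_(k=2)^n t_k = s_(n+1) − s_(2) = (5*(n**3 + 10*n**2 + 31*n + 22)/(8*(n**3 + 10*n**2 + 31*n + 30))) − (5/9), i.e. 5*(n**3 + 10*n**2 + 31*n - 42)/(72*(n**3 + 10*n**2 + 31*n + 30)).

S(n) = 5*(n**3 + 10*n**2 + 31*n - 42)/(72*(n**3 + 10*n**2 + 31*n + 30))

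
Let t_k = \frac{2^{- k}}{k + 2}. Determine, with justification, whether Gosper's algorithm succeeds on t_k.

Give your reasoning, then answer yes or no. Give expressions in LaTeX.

r(k) = (k + 2)/(2*(k + 3)) after simplifying.
A = k/2 + 1, B = k + 3, C = 1.
f must satisfy (k/2 + 1)·f(k+1) − (k + 2)·f(k) = 1.
deg f ≤ -1 (via 1,1,0).
deg f ≤ -1 is impossible — no certificate.

No — negative degree bound, so no certificate f.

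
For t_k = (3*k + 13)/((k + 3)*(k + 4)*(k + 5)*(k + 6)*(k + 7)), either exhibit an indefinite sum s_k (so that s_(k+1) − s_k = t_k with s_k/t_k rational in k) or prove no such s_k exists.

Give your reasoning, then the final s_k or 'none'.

Step 1: r(k) = (k + 3)*(3*k + 16)/((k + 8)*(3*k + 13)).
Take A(k)=k + 3, B(k)=k + 8, C(k)=k + 13/3.
Set up (k + 3)·f(k+1) − (k + 7)·f(k) − (k + 13/3) = 0.
Bound: deg f ≤ 4.
Solving with deg f ≤ 4: f(k) = k*(k + 4)*(k**2 + 14*k + 63)/270.
Certificate R = B(k−1)f/C = k*(k + 4)*(k + 7)*(k**2 + 14*k + 63)/(90*(3*k + 13)) gives s_k = k*(k**2 + 14*k + 63)/(90*(k**3 + 14*k**2 + 63*k + 90)).
Check: Δs_k = (3*k + 13)/(k**5 + 25*k**4 + 245*k**3 + 1175*k**2 + 2754*k + 2520). ✓

s_k = k*(k**2 + 14*k + 63)/(90*(k**3 + 14*k**2 + 63*k + 90))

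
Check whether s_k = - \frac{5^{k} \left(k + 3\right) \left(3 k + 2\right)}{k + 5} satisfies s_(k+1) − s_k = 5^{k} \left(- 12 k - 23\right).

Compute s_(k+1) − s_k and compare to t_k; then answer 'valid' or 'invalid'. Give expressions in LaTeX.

s_(k+1) = -5**(k + 1)*(k + 4)*(3*k + 5)/(k + 6)
s_(k+1) − s_k = 5**k*(-12*k**3 - 131*k**2 - 453*k - 464)/(k**2 + 11*k + 30)
(s_(k+1) − s_k) − t_k = 5**k*(24*k**2 + 160*k + 226)/(k**2 + 11*k + 30)

Invalid: residual \frac{5^{k} \left(24 k^{2} + 160 k + 226\right)}{k^{2} + 11 k + 30} ≠ 0.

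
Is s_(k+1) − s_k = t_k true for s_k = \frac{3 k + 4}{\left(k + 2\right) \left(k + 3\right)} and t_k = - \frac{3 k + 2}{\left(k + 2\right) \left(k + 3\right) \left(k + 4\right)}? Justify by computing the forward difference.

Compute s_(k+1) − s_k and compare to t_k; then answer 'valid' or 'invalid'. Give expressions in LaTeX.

s_(k+1) = (3*k + 7)/((k + 3)*(k + 4))
s_(k+1) − s_k = (-3*k - 2)/(k**3 + 9*k**2 + 26*k + 24)
(s_(k+1) − s_k) − t_k = 0

Valid — Δs_k = t_k.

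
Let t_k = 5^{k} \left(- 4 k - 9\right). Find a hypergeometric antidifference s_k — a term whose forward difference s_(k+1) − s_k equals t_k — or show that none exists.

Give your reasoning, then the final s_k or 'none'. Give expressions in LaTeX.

Step 1: r(k) = 5*(4*k + 13)/(4*k + 9).
Factor: A=5; B=1; C=k + 9/4.
Key eq: (5)·f(k+1) = (1)·f(k) + (k + 9/4).
deg f ≤ 1 (via 0,0,1).
Match coefficients ⇒ f(k) = (k + 1)/4.
Certificate R = B(k−1)f/C = (k + 1)/(4*k + 9) gives s_k = 5**k*(-k - 1).
Δs = 5**k*(-4*k - 9), as required.

s_k = 5^{k} \left(- k - 1\right)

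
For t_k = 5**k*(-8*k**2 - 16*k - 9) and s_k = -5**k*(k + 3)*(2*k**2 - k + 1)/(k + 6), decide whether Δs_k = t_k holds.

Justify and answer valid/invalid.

Invalid: residual 5**k*(24*k**3 + 186*k**2 + 318*k + 159)/(k**2 + 13*k + 42) ≠ 0.

s_(k+1) = 5**(k + 1)*(k + 4)*(k - 2*(k + 1)**2)/(k + 7)
s_(k+1) − s_k = 5**k*(-8*k**4 - 96*k**3 - 367*k**2 - 471*k - 219)/(k**2 + 13*k + 42)
(s_(k+1) − s_k) − t_k = 5**k*(24*k**3 + 186*k**2 + 318*k + 159)/(k**2 + 13*k + 42)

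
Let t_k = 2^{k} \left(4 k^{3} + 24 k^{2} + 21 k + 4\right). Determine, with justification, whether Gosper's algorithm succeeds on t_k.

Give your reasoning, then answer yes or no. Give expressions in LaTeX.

Yes. s_k = 2^{k} \left(4 k^{3} - 3 k + 2\right).

The ratio is 2*(4*k**3 + 36*k**2 + 81*k + 53)/(4*k**3 + 24*k**2 + 21*k + 4).
Gosper form: A/B · C(k+1)/C(k) with A=2, B=1, C=k**3 + 6*k**2 + 21*k/4 + 1.
f must satisfy (2)·f(k+1) − (1)·f(k) = k**3 + 6*k**2 + 21*k/4 + 1.
deg f ≤ 3 (via 0,0,3).
Coefficient equations give f(k) = (4*k**3 - 3*k + 2)/4.
So s_k = (B(k−1)f/C)·t_k = ((4*k**3 - 3*k + 2)/(4*k**3 + 24*k**2 + 21*k + 4))·t_k = 2**k*(4*k**3 - 3*k + 2).
Δs = 2**k*(4*k**3 + 24*k**2 + 21*k + 4), as required.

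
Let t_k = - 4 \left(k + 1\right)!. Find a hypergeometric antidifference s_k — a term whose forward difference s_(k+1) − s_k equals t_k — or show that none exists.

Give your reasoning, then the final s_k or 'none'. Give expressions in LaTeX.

t_(k+1)/t_k = k + 2.
Take A(k)=k + 2, B(k)=1, C(k)=1.
Key eq: (k + 2)·f(k+1) = (1)·f(k) + (1).
deg f ≤ -1 (via 1,0,0).
d = -1 < 0 ⇒ no nonzero polynomial f; not summable.

not Gosper-summable; s_k does not exist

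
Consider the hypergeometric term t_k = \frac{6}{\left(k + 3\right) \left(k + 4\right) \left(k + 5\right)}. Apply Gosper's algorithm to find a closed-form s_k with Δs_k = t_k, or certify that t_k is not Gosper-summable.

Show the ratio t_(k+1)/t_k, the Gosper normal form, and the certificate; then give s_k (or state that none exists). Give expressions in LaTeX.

Compute t_(k+1)/t_k: get (k + 3)/(k + 6).
A = k + 3, B = k + 6, C = 1.
Solve (k + 3)·f(k+1) − (k + 5)·f(k) = 1.
Bound: deg f ≤ 2.
Solve for f: f(k) = k*(k + 7)/24 (degree 2 ≤ 2).
Then R = B(k−1)f/C = k*(k + 5)*(k + 7)/24, so s_k = R(k)·t_k = k*(k + 7)/(4*(k + 3)*(k + 4)).
s_(k+1) − s_k = 6/(k**3 + 12*k**2 + 47*k + 60) = t_k.

s_k = \frac{k \left(k + 7\right)}{4 \left(k + 3\right) \left(k + 4\right)}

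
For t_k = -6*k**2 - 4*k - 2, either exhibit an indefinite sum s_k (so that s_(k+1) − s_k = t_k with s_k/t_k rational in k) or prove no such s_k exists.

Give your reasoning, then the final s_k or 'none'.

Compute t_(k+1)/t_k: get (3*k**2 + 8*k + 6)/(3*k**2 + 2*k + 1).
Gosper form: A/B · C(k+1)/C(k) with A=1, B=1, C=k**2 + 2*k/3 + 1/3.
f must satisfy (1)·f(k+1) − (1)·f(k) = k**2 + 2*k/3 + 1/3.
deg f ≤ 3 (via 0,0,2).
A polynomial solution: f(k) = k*(2*k**2 - k + 1)/6.
Certificate R = B(k−1)f/C = k*(2*k**2 - k + 1)/(2*(3*k**2 + 2*k + 1)) gives s_k = k*(-2*k**2 + k - 1).
Check: Δs_k = -6*k**2 - 4*k - 2. ✓

s_k = k*(-2*k**2 + k - 1)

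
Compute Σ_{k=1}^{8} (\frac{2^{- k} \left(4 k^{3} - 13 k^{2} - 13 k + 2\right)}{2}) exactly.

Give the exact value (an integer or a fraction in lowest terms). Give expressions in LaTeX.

Σ = -1149/256

t_(k+1)/t_k = (4*k**3 - k**2 - 27*k - 20)/(2*(4*k**3 - 13*k**2 - 13*k + 2)).
So A=1/2 and B=1, with C=k**3 - 13*k**2/4 - 13*k/4 + 1/2.
Key eq: (1/2)·f(k+1) = (1)·f(k) + (k**3 - 13*k**2/4 - 13*k/4 + 1/2).
Degrees (0,0,3) ⇒ d ≤ 3.
A polynomial solution: f(k) = -(k + 1)*(4*k**2 - 5*k + 2)/2.
Then R = B(k−1)f/C = -2*(k + 1)*(4*k**2 - 5*k + 2)/(4*k**3 - 13*k**2 - 13*k + 2), so s_k = R(k)·t_k = (-4*k**3 + k**2 + 3*k - 2)/2**k.
Check: Δs_k = (4*k**3 - 13*k**2 - 13*k + 2)/(2*2**k). ✓
Evaluate s at k=9 and k=1: -1405/256 and -1; difference -1149/256.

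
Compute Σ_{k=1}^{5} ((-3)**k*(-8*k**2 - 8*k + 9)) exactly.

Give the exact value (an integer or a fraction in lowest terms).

The ratio is 3*(-8*k - 8*(k + 1)**2 + 1)/(8*k**2 + 8*k - 9).
A = -3, B = 1, C = k**2 + k - 9/8.
Solve (-3)·f(k+1) − (1)·f(k) = k**2 + k - 9/8.
From deg A=0, deg B=0, deg C=2: d=2.
Match coefficients ⇒ f(k) = -(k + 1)*(2*k - 3)/8.
Certificate R = B(k−1)f/C = -(k + 1)*(2*k - 3)/(8*k**2 + 8*k - 9) gives s_k = (-3)**k*(2*k**2 - k - 3).
s_(k+1) − s_k = (-3)**k*(-8*k**2 - 8*k + 9) = t_k.
Telescoping: Σ = s_(6) − s_(1) = 45927 − (6) = 45921.

Σ = 45921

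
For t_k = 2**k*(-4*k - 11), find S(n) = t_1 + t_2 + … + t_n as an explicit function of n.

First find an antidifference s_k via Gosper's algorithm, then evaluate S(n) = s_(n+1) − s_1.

Compute t_(k+1)/t_k: get 2*(4*k + 15)/(4*k + 11).
Factor: A=2; B=1; C=k + 11/4.
Set up (2)·f(k+1) − (1)·f(k) − (k + 11/4) = 0.
Degrees (0,0,1) ⇒ d ≤ 1.
Solving with deg f ≤ 1: f(k) = (4*k + 3)/4.
R(k) = B(k−1)·f(k)/C(k) = (4*k + 3)/(4*k + 11); s_k = R·t_k = 2**k*(-4*k - 3).
Check: Δs_k = 2**k*(-4*k - 11). ✓
s_(n+1) = 2**(n + 1)*(-4*n - 7) and s_(1) = -14, so S(n) = -8*2**n*n - 14*2**n + 14.

S(n) = -8*2**n*n - 14*2**n + 14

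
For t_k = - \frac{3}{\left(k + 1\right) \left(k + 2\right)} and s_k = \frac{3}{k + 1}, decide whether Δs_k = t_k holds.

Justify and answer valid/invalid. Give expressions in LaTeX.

Valid: the claim telescopes to t_k.

s_(k+1) = 3/(k + 2)
s_(k+1) − s_k = -3/((k + 1)*(k + 2))
(s_(k+1) − s_k) − t_k = 0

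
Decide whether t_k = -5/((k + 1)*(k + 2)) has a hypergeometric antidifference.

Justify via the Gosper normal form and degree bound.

Step 1: r(k) = (k + 1)/(k + 3).
Factor: A=k + 1; B=k + 3; C=1.
f must satisfy (k + 1)·f(k+1) − (k + 2)·f(k) = 1.
Degrees (1,1,0) ⇒ d ≤ 1.
Coefficient equations give f(k) = k.
So s_k = (B(k−1)f/C)·t_k = (k*(k + 2))·t_k = -5*k/(k + 1).
Δs = -5/(k**2 + 3*k + 2), as required.

Yes. s_k = -5*k/(k + 1).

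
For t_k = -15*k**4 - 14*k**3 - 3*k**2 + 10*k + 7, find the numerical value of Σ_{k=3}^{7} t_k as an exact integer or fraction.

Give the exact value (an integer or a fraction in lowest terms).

t_(k+1)/t_k = (15*k**4 + 74*k**3 + 135*k**2 + 98*k + 15)/(15*k**4 + 14*k**3 + 3*k**2 - 10*k - 7).
A = 1, B = 1, C = k**4 + 14*k**3/15 + k**2/5 - 2*k/3 - 7/15.
f must satisfy (1)·f(k+1) − (1)·f(k) = k**4 + 14*k**3/15 + k**2/5 - 2*k/3 - 7/15.
d = 5 from the (0,0,4) case.
Coefficient equations give f(k) = k*(3*k**4 - 4*k**3 - k**2 - 3*k - 2)/15.
Certificate R = B(k−1)f/C = k*(3*k**4 - 4*k**3 - k**2 - 3*k - 2)/(15*k**4 + 14*k**3 + 3*k**2 - 10*k - 7) gives s_k = k*(-3*k**4 + 4*k**3 + k**2 + 3*k + 2).
s_(k+1) − s_k = -15*k**4 - 14*k**3 - 3*k**2 + 10*k + 7 = t_k.
Σ_(k=3)^(7) t_k = s_(8) − s_(3) = -81200 − (-345) = -80855.

Σ = -80855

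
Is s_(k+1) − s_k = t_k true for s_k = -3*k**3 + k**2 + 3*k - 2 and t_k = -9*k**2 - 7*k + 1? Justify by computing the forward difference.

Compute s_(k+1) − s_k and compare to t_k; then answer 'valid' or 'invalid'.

Valid: the claim telescopes to t_k.

s_(k+1) = 3*k - 3*(k + 1)**3 + (k + 1)**2 + 1
s_(k+1) − s_k = -9*k**2 - 7*k + 1
(s_(k+1) − s_k) − t_k = 0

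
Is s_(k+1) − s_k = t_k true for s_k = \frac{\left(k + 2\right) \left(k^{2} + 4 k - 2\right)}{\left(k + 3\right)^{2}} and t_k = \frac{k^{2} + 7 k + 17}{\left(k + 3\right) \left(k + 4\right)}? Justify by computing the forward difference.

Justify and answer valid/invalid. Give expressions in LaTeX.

s_(k+1) = (k + 3)*(4*k + (k + 1)**2 + 2)/(k + 4)**2
s_(k+1) − s_k = (k**4 + 14*k**3 + 76*k**2 + 179*k + 145)/(k**4 + 14*k**3 + 73*k**2 + 168*k + 144)
(s_(k+1) − s_k) − t_k = (-2*k**2 - 24*k - 59)/(k**4 + 14*k**3 + 73*k**2 + 168*k + 144)

Invalid: residual \frac{- 2 k^{2} - 24 k - 59}{k^{4} + 14 k^{3} + 73 k^{2} + 168 k + 144} ≠ 0.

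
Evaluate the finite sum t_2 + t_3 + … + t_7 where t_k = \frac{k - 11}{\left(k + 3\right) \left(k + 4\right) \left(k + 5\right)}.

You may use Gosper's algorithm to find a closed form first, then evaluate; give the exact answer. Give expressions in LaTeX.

The ratio is (k - 10)*(k + 3)/((k - 11)*(k + 6)).
A = k + 3, B = k + 6, C = k - 11.
Set up (k + 3)·f(k+1) − (k + 5)·f(k) − (k - 11) = 0.
d = 2 from the (1,1,1) case.
Solving with deg f ≤ 2: f(k) = -k*(k + 10)/3.
So s_k = (B(k−1)f/C)·t_k = (-k*(k + 5)*(k + 10)/(3*(k - 11)))·t_k = k*(-k - 10)/(3*(k + 3)*(k + 4)).
Check: Δs_k = (k - 11)/(k**3 + 12*k**2 + 47*k + 60). ✓
Evaluate s at k=8 and k=2: -4/11 and -4/15; difference -16/165.

Σ = -16/165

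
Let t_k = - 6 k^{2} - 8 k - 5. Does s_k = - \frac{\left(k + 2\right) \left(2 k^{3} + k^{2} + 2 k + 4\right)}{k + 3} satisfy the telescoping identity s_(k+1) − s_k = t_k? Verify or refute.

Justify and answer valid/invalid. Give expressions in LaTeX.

s_(k+1) = -(k + 3)*(2*k + 2*(k + 1)**3 + (k + 1)**2 + 6)/(k + 4)
s_(k+1) − s_k = (-6*k**4 - 46*k**3 - 108*k**2 - 104*k - 49)/(k**2 + 7*k + 12)
(s_(k+1) − s_k) − t_k = (4*k**3 + 25*k**2 + 27*k + 11)/(k**2 + 7*k + 12)

Invalid: residual \frac{4 k^{3} + 25 k^{2} + 27 k + 11}{k^{2} + 7 k + 12} ≠ 0.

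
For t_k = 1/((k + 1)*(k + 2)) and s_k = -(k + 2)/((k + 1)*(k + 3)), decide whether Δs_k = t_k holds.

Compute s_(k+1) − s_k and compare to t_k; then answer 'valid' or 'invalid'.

s_(k+1) = (-k - 3)/((k + 2)*(k + 4))
s_(k+1) − s_k = (k**2 + 5*k + 7)/(k**4 + 10*k**3 + 35*k**2 + 50*k + 24)
(s_(k+1) − s_k) − t_k = (-2*k - 5)/(k**4 + 10*k**3 + 35*k**2 + 50*k + 24)

Invalid: residual (-2*k - 5)/(k**4 + 10*k**3 + 35*k**2 + 50*k + 24) ≠ 0.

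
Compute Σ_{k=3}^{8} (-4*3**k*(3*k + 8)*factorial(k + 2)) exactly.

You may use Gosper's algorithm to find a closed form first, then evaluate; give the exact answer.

Σ = -3142729484640

t_(k+1)/t_k = 3*(k + 3)*(3*k + 11)/(3*k + 8).
Take A(k)=3*k + 9, B(k)=1, C(k)=k + 8/3.
Set up (3*k + 9)·f(k+1) − (1)·f(k) − (k + 8/3) = 0.
d = 0 from the (1,0,1) case.
A polynomial solution: f(k) = 1/3.
So s_k = (B(k−1)f/C)·t_k = (1/(3*k + 8))·t_k = -4*3**k*factorial(k + 2).
Δs = -4*3**k*(3*k + 8)*factorial(k + 2), as required.
Telescoping: Σ = s_(9) − s_(3) = -3142729497600 − (-12960) = -3142729484640.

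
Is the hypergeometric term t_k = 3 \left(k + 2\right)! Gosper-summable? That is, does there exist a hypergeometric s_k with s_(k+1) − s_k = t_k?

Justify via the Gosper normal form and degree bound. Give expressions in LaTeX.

No. Not Gosper-summable.

The ratio is k + 3.
Factor: A=k + 3; B=1; C=1.
f must satisfy (k + 3)·f(k+1) − (1)·f(k) = 1.
Degrees (1,0,0) ⇒ d ≤ -1.
d = -1 < 0 ⇒ no nonzero polynomial f; not summable.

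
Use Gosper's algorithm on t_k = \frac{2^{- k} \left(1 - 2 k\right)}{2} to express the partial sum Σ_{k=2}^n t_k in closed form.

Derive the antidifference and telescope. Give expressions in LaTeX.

S(n) = 2^{- n - 2} \left(- 5 \cdot 2^{n} + 4 n + 6\right)

The ratio is (2*k + 1)/(2*(2*k - 1)).
A = 1/2, B = 1, C = k - 1/2.
Key eq: (1/2)·f(k+1) = (1)·f(k) + (k - 1/2).
Bound: deg f ≤ 1.
Coefficient equations give f(k) = -2*k - 1.
Get s_k = R·t_k = (2*k + 1)/2**k with R(k) = B(k−1)f(k)/C(k) = -2*(2*k + 1)/(2*k - 1).
Check: Δs_k = (1 - 2*k)/(2*2**k). ✓
Σ_(k=2)^n t_k = s_(n+1) − s_(2) = (2**(-n - 1)*(2*n + 3)) − (5/4), i.e. 2**(-n - 2)*(-5*2**n + 4*n + 6).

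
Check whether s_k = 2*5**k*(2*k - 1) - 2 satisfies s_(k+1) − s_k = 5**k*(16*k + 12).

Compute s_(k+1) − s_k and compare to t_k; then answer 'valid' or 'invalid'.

s_(k+1) = 2*5**(k + 1)*(2*k + 1) - 2
s_(k+1) − s_k = 5**k*(16*k + 12)
(s_(k+1) − s_k) − t_k = 0

valid; difference matches t_k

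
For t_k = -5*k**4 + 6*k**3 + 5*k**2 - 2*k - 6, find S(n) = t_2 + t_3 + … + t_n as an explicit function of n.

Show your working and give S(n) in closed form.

S(n) = -n**5 - n**4 + 3*n**3 + 3*n**2 - 6*n + 2

Step 1: r(k) = (5*k**4 + 14*k**3 + 7*k**2 - 6*k + 2)/(5*k**4 - 6*k**3 - 5*k**2 + 2*k + 6).
Factor: A=1; B=1; C=k**4 - 6*k**3/5 - k**2 + 2*k/5 + 6/5.
Need (1)·f(k+1) − (1)·f(k) = k**4 - 6*k**3/5 - k**2 + 2*k/5 + 6/5.
From deg A=0, deg B=0, deg C=4: d=5.
A polynomial solution: f(k) = k*(k**4 - 4*k**3 + 3*k**2 + 2*k + 4)/5.
R(k) = B(k−1)·f(k)/C(k) = k*(k**4 - 4*k**3 + 3*k**2 + 2*k + 4)/(5*k**4 - 6*k**3 - 5*k**2 + 2*k + 6); s_k = R·t_k = k*(-k**4 + 4*k**3 - 3*k**2 - 2*k - 4).
Check: Δs_k = -5*k**4 + 6*k**3 + 5*k**2 - 2*k - 6. ✓
Evaluate: s_(n+1) = -n**5 - n**4 + 3*n**3 + 3*n**2 - 6*n - 6; subtract s_(2) = -8 ⇒ S(n) = -n**5 - n**4 + 3*n**3 + 3*n**2 - 6*n + 2.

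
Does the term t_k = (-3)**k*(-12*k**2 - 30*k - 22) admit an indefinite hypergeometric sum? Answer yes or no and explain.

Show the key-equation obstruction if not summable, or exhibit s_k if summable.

Yes. s_k = (-3)**k*(3*k**2 + 3*k + 1).

Ratio r(k) = 3*(-6*k**2 - 27*k - 32)/(6*k**2 + 15*k + 11).
Take A(k)=-3, B(k)=1, C(k)=k**2 + 5*k/2 + 11/6.
f must satisfy (-3)·f(k+1) − (1)·f(k) = k**2 + 5*k/2 + 11/6.
d = 2 from the (0,0,2) case.
Coefficient equations give f(k) = -(3*k**2 + 3*k + 1)/12.
So s_k = (B(k−1)f/C)·t_k = (-(3*k**2 + 3*k + 1)/(2*(6*k**2 + 15*k + 11)))·t_k = (-3)**k*(3*k**2 + 3*k + 1).
Δs = (-3)**k*(-12*k**2 - 30*k - 22), as required.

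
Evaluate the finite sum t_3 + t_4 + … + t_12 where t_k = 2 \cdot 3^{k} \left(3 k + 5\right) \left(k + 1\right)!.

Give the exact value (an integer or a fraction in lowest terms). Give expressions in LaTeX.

Compute t_(k+1)/t_k: get 3*(k + 2)*(3*k + 8)/(3*k + 5).
A = 3*k + 6, B = 1, C = k + 5/3.
Key eq: (3*k + 6)·f(k+1) = (1)·f(k) + (k + 5/3).
deg f ≤ 0 (via 1,0,1).
Match coefficients ⇒ f(k) = 1/3.
So s_k = (B(k−1)f/C)·t_k = (1/(3*k + 5))·t_k = 2*3**k*factorial(k + 1).
Verify: 2*3**k*(3*k + 5)*factorial(k + 1) matches t_k.
Evaluate s at k=13 and k=3: 277980709521715200 and 1296; difference 277980709521713904.

Σ = 277980709521713904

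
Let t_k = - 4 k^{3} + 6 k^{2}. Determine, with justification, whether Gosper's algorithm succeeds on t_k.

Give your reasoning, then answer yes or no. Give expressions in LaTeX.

t_(k+1)/t_k = (k + 1)**2*(2*k - 1)/(k**2*(2*k - 3)).
A = 1, B = 1, C = k**3 - 3*k**2/2.
f must satisfy (1)·f(k+1) − (1)·f(k) = k**3 - 3*k**2/2.
d = 4 from the (0,0,3) case.
Coefficient equations give f(k) = k*(k - 1)*(k**2 - 3*k + 1)/4.
Then R = B(k−1)f/C = (k - 1)*(k**2 - 3*k + 1)/(2*k*(2*k - 3)), so s_k = R(k)·t_k = k*(-k**3 + 4*k**2 - 4*k + 1).
s_(k+1) − s_k = k**2*(6 - 4*k) = t_k.

Yes. s_k = k \left(- k^{3} + 4 k^{2} - 4 k + 1\right).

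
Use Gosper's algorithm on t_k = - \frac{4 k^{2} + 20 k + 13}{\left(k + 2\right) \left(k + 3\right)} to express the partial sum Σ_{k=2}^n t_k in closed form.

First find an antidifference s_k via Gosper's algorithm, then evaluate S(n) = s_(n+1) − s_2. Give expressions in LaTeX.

t_(k+1)/t_k = (k + 2)*(20*k + 4*(k + 1)**2 + 33)/((k + 4)*(4*k**2 + 20*k + 13)).
Normal form (A,B,C) = (k + 2, k + 4, k**2 + 5*k + 13/4).
Need (k + 2)·f(k+1) − (k + 3)·f(k) = k**2 + 5*k + 13/4.
deg f ≤ 2 (via 1,1,2).
Solve for f: f(k) = k*(8*k + 5)/8 (degree 2 ≤ 2).
R(k) = B(k−1)·f(k)/C(k) = k*(k + 3)*(8*k + 5)/(2*(4*k**2 + 20*k + 13)); s_k = R·t_k = k*(-8*k - 5)/(2*(k + 2)).
Δs = (-4*k**2 - 20*k - 13)/(k**2 + 5*k + 6), as required.
Evaluate: s_(n+1) = (-8*n**2 - 21*n - 13)/(2*(n + 3)); subtract s_(2) = -21/4 ⇒ S(n) = (-16*n**2 - 21*n + 37)/(4*(n + 3)).

S(n) = \frac{- 16 n^{2} - 21 n + 37}{4 \left(n + 3\right)}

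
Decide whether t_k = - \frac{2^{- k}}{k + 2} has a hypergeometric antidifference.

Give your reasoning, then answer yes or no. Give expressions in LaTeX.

No; the degree bound rules out any f.

Step 1: r(k) = (k + 2)/(2*(k + 3)).
Gosper form: A/B · C(k+1)/C(k) with A=k/2 + 1, B=k + 3, C=1.
Set up (k/2 + 1)·f(k+1) − (k + 2)·f(k) − (1) = 0.
From deg A=1, deg B=1, deg C=0: d=-1.
deg f ≤ -1 is impossible — no certificate.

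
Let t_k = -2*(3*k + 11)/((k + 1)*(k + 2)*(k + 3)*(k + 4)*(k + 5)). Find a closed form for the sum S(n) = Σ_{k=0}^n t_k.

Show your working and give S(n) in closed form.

Compute t_(k+1)/t_k: get (k + 1)*(3*k + 14)/((k + 6)*(3*k + 11)).
Normal form (A,B,C) = (k + 1, k + 6, k + 11/3).
Solve (k + 1)·f(k+1) − (k + 5)·f(k) = k + 11/3.
Bound: deg f ≤ 4.
A polynomial solution: f(k) = k*(k + 3)*(k**2 + 7*k + 14)/24.
Then R = B(k−1)f/C = k*(k + 3)*(k + 5)*(k**2 + 7*k + 14)/(8*(3*k + 11)), so s_k = R(k)·t_k = k*(-k**2 - 7*k - 14)/(4*(k**3 + 7*k**2 + 14*k + 8)).
Check: Δs_k = 2*(-3*k - 11)/(k**5 + 15*k**4 + 85*k**3 + 225*k**2 + 274*k + 120). ✓
Σ_(k=0)^n t_k = s_(n+1) − s_(0) = ((-n**3 - 10*n**2 - 31*n - 22)/(4*(n**3 + 10*n**2 + 31*n + 30))) − (0), i.e. (-n**3 - 10*n**2 - 31*n - 22)/(4*(n**3 + 10*n**2 + 31*n + 30)).

S(n) = (-n**3 - 10*n**2 - 31*n - 22)/(4*(n**3 + 10*n**2 + 31*n + 30))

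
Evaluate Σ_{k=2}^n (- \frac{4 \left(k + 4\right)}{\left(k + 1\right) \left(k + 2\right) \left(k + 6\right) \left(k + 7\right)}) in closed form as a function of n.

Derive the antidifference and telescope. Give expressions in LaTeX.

The ratio is (k + 1)*(k + 5)*(k + 6)/((k + 3)*(k + 4)*(k + 8)).
Factor: A=k + 1; B=k + 8; C=k**4 + 16*k**3 + 95*k**2 + 248*k + 240.
Need (k + 1)·f(k+1) − (k + 7)·f(k) = k**4 + 16*k**3 + 95*k**2 + 248*k + 240.
Bound: deg f ≤ 6.
A polynomial solution: f(k) = k*(k + 2)*(k + 3)*(k + 4)*(k + 5)*(k + 7)/12.
Certificate R = B(k−1)f/C = k*(k + 2)*(k + 7)**2/(12*(k + 4)) gives s_k = k*(-k - 7)/(3*(k**2 + 7*k + 6)).
Verify: 4*(-k - 4)/(k**4 + 16*k**3 + 83*k**2 + 152*k + 84) matches t_k.
s_(n+1) = (-n**2 - 9*n - 8)/(3*(n**2 + 9*n + 14)) and s_(2) = -1/4, so S(n) = (-n**2 - 9*n + 10)/(12*(n**2 + 9*n + 14)).

S(n) = \frac{- n^{2} - 9 n + 10}{12 \left(n^{2} + 9 n + 14\right)}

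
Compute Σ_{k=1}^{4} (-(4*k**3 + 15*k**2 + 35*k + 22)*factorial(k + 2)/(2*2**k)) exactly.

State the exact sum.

Compute t_(k+1)/t_k: get (4*k**4 + 39*k**3 + 158*k**2 + 307*k + 228)/(2*(4*k**3 + 15*k**2 + 35*k + 22)).
Take A(k)=k/2 + 3/2, B(k)=1, C(k)=k**3 + 15*k**2/4 + 35*k/4 + 11/2.
Solve (k/2 + 3/2)·f(k+1) − (1)·f(k) = k**3 + 15*k**2/4 + 35*k/4 + 11/2.
From deg A=1, deg B=0, deg C=3: d=2.
Solve for f: f(k) = (4*k**2 + 3*k + 1)/2 (degree 2 ≤ 2).
R(k) = B(k−1)·f(k)/C(k) = 2*(4*k**2 + 3*k + 1)/(4*k**3 + 15*k**2 + 35*k + 22); s_k = R·t_k = -(4*k**2 + 3*k + 1)*factorial(k + 2)/2**k.
Verify: -(4*k**3 + 15*k**2 + 35*k + 22)*factorial(k + 2)/(2*2**k) matches t_k.
Σ_(k=1)^(4) t_k = s_(5) − s_(1) = -18270 − (-24) = -18246.

Σ = -18246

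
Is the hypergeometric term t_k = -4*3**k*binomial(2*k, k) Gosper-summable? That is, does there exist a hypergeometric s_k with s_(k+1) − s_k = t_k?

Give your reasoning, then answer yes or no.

Step 1: r(k) = 6*(2*k + 1)/(k + 1).
So A=12*k + 6 and B=k + 1, with C=1.
Key eq: (12*k + 6)·f(k+1) = (k)·f(k) + (1).
d = -1 from the (1,1,0) case.
d = -1 < 0 ⇒ no nonzero polynomial f; not summable.

No — t_k has no hypergeometric antidifference.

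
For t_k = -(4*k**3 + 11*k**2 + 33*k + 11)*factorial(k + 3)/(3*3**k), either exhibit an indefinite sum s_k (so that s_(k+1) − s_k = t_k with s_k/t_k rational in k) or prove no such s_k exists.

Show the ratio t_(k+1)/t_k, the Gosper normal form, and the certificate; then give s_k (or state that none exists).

t_(k+1)/t_k = (4*k**4 + 39*k**3 + 159*k**2 + 327*k + 236)/(3*(4*k**3 + 11*k**2 + 33*k + 11)).
Normal form (A,B,C) = (k/3 + 4/3, 1, k**3 + 11*k**2/4 + 33*k/4 + 11/4).
Solve (k/3 + 4/3)·f(k+1) − (1)·f(k) = k**3 + 11*k**2/4 + 33*k/4 + 11/4.
Degrees (1,0,3) ⇒ d ≤ 2.
Match coefficients ⇒ f(k) = 3*(4*k**2 - k - 1)/4.
R(k) = B(k−1)·f(k)/C(k) = 3*(4*k**2 - k - 1)/(4*k**3 + 11*k**2 + 33*k + 11); s_k = R·t_k = (-4*k**2 + k + 1)*factorial(k + 3)/3**k.
Verify: -(4*k**3 + 11*k**2 + 33*k + 11)*factorial(k + 3)/(3*3**k) matches t_k.

s_k = (-4*k**2 + k + 1)*factorial(k + 3)/3**k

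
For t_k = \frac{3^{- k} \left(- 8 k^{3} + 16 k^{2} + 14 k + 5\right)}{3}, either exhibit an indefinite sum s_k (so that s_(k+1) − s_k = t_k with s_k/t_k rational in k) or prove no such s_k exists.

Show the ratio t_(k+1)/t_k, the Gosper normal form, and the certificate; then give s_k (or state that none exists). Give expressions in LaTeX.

Step 1: r(k) = (8*k**3 + 8*k**2 - 22*k - 27)/(3*(8*k**3 - 16*k**2 - 14*k - 5)).
Gosper form: A/B · C(k+1)/C(k) with A=1/3, B=1, C=k**3 - 2*k**2 - 7*k/4 - 5/8.
Need (1/3)·f(k+1) − (1)·f(k) = k**3 - 2*k**2 - 7*k/4 - 5/8.
d = 3 from the (0,0,3) case.
Match coefficients ⇒ f(k) = -3*(4*k**3 - 2*k**2 - 3*k - 3)/8.
Get s_k = R·t_k = (4*k**3 - 2*k**2 - 3*k - 3)/3**k with R(k) = B(k−1)f(k)/C(k) = -3*(4*k**3 - 2*k**2 - 3*k - 3)/(8*k**3 - 16*k**2 - 14*k - 5).
Verify: (-8*k**3 + 16*k**2 + 14*k + 5)/(3*3**k) matches t_k.

s_k = 3^{- k} \left(4 k^{3} - 2 k^{2} - 3 k - 3\right)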